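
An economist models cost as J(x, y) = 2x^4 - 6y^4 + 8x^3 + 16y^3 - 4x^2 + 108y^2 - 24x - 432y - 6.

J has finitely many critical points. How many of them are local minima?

J separates as a function of x plus a function of y, so ∇J=0 decouples.
∂J/∂x = 8(x - 1)(x + 1)(x + 3) = 0 at x ∈ {-3, -1, 1}; ∂J/∂y = -24(y - 3)(y - 2)(y + 3) = 0 at y ∈ {-3, 2, 3}.
The Hessian is diagonal: diag(J_xx, J_yy). Second derivatives: J_xx(-3)=64, J_xx(-1)=-32, J_xx(1)=64; J_yy(-3)=-720, J_yy(2)=120, J_yy(3)=-144.
Local minima occur where both diagonal entries positive: (-3, 2), (1, 2). Count: 2.

2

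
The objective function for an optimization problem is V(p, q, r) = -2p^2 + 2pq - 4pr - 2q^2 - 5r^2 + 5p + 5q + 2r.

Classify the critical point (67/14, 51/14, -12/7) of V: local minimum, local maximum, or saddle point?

local maximum

The Hessian is constant: H = [[-4, 2, -4], [2, -4, 0], [-4, 0, -10]].
Leading principal minors: Δ₁ = -4, Δ₂ = 12, Δ₃ = -56.
The minors alternate sign starting negative (−, +, −), so H is negative definite: a local maximum.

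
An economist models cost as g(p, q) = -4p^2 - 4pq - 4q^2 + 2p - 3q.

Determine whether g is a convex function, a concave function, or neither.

g is quadratic, so its Hessian is the constant matrix H = [[-8, -4], [-4, -8]].
det(H) = 48, tr(H) = -16.
det(H) > 0 and tr(H) < 0, so H is negative definite everywhere: concave.

concave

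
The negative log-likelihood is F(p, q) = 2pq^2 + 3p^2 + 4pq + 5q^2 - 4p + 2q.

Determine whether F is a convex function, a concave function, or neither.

The term 2pq^2 is cubic, so the Hessian is not constant.
∂²F/∂q² = 4p + 10, which takes both signs as p varies (negative for sufficiently negative p). A diagonal entry of the Hessian changing sign means the Hessian is neither positive- nor negative-semidefinite on all of R^2.

neither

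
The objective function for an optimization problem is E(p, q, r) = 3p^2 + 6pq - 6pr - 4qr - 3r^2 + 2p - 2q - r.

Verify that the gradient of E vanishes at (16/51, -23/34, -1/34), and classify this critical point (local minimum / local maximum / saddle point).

∇E = (6p + 6q - 6r + 2, 6p - 4r - 2, -6p - 4q - 6r - 1); substituting (16/51, -23/34, -1/34) gives ∇E = (0, 0, 0), so (16/51, -23/34, -1/34) is indeed a critical point.
The Hessian is constant: H = [[6, 6, -6], [6, 0, -4], [-6, -4, -6]].
Leading principal minors: Δ₁ = 6, Δ₂ = -36, Δ₃ = 408.
The minors fit neither the all-positive nor the alternating-sign pattern, so H is indefinite: a saddle point.

saddle point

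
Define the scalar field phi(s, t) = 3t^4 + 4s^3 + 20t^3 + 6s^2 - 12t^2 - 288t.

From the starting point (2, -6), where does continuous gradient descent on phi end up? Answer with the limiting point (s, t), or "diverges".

(0, -4)

phi is separable, so gradient descent decouples: s follows -∂phi/∂s, t follows -∂phi/∂t.
∂phi/∂s = 12s(s + 1); at s=2 this is 72, so s decreases.
∂phi/∂t = 12(t - 2)(t + 3)(t + 4); at t=-6 this is -576, so t increases.
s converges to its nearest critical value 0 (a local min of the s-part); t converges to -4. The iterate converges to (0, -4).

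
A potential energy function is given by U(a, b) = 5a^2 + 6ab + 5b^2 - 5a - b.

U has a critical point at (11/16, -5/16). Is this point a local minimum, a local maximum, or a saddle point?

The Hessian of U is constant: H = [[10, 6], [6, 10]].
det(H) = 10·10 − 6² = 64.
det(H) > 0 and tr(H) = 20 > 0, so H is positive definite and the point is a local minimum.

local minimum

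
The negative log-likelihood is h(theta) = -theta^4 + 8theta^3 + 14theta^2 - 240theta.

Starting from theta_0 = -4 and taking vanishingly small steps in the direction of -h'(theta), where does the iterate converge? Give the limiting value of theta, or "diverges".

diverges

h'(theta) = -4(theta - 5)(theta - 4)(theta + 3), so h'(-4) = 288.
Gradient descent moves in the -h' direction, i.e. theta is decreasing.
There is no critical point below theta=-4, and h' keeps the same sign, so the iterate runs off to −∞.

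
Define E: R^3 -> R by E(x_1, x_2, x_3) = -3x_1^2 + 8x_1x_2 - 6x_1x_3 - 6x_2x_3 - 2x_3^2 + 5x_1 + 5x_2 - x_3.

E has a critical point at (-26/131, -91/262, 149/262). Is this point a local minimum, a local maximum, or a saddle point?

saddle point

The Hessian is constant: H = [[-6, 8, -6], [8, 0, -6], [-6, -6, -4]].
Leading principal minors: Δ₁ = -6, Δ₂ = -64, Δ₃ = 1048.
The minors fit neither the all-positive nor the alternating-sign pattern, so H is indefinite: a saddle point.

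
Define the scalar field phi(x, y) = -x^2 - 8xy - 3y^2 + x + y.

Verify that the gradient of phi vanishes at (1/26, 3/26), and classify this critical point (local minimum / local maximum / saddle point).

saddle point

∇phi = (-2x - 8y + 1, -8x - 6y + 1); substituting (1/26, 3/26) gives ∇phi = (0, 0), so (1/26, 3/26) is indeed a critical point.
The Hessian of phi is constant: H = [[-2, -8], [-8, -6]].
det(H) = (-2)·(-6) − (-8)² = -52.
Since det(H) < 0, H is indefinite and the critical point is a saddle point.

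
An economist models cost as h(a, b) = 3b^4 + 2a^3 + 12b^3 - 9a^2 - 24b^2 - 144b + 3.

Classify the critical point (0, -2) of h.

local maximum

The mixed partial ∂²h/∂a∂b is 0, so the Hessian at any point is diag(h_aa, h_bb) = diag(6(2a - 3), 12(3b^2 + 6b - 4)).
At (0, -2): H = diag(-18, -48).
Both eigenvalues are negative, so H is negative definite: a local maximum.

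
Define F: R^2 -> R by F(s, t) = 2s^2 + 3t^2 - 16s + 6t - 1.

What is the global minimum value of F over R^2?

-36

F(s,t) separates as P(s) + Q(t) − 1, so its minimum is min P + min Q − 1.
P'(s) = 4s - 16 vanishes at s ∈ {4}; Q'(t) = 6(t + 1) vanishes at t ∈ {-1}.
Local minima of P (where P''>0): P(4)=-32. Local minima of Q: Q(-1)=-3.
So the global minimum of F is P(4) + Q(-1) − 1 = -32 − 3 − 1 = -36, attained at (4, -1).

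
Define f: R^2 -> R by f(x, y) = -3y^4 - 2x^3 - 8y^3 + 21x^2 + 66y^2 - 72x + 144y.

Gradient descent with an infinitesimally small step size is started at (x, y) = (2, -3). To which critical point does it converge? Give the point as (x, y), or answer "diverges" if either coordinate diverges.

(3, -1)

f is separable, so gradient descent decouples: x follows -∂f/∂x, y follows -∂f/∂y.
∂f/∂x = -6(x - 4)(x - 3); at x=2 this is -12, so x increases.
∂f/∂y = -12(y - 3)(y + 1)(y + 4); at y=-3 this is -144, so y increases.
x converges to its nearest critical value 3 (a local min of the x-part); y converges to -1. The iterate converges to (3, -1).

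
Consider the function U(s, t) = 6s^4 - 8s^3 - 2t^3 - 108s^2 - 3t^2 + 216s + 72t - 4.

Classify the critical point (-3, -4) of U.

The mixed partial ∂²U/∂s∂t is 0, so the Hessian at any point is diag(U_ss, U_tt) = diag(24(3s^2 - 2s - 9), -6(2t + 1)).
At (-3, -4): H = diag(576, 42).
Both eigenvalues are positive, so H is positive definite: a local minimum.

local minimum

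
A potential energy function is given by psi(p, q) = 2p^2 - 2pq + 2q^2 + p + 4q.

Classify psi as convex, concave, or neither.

convex

psi is quadratic, so its Hessian is the constant matrix H = [[4, -2], [-2, 4]].
det(H) = 12, tr(H) = 8.
det(H) > 0 and tr(H) > 0, so H is positive definite everywhere: convex.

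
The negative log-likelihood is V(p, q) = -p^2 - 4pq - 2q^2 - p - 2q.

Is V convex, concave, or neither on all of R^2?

neither

V is quadratic, so its Hessian is the constant matrix H = [[-2, -4], [-4, -4]].
det(H) = -8, tr(H) = -6.
det(H) < 0, so H is indefinite: neither convex nor concave.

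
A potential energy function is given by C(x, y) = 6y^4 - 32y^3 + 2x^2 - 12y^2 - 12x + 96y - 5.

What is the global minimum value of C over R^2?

C(x,y) separates as P(x) + Q(y) − 5, so its minimum is min P + min Q − 5.
P'(x) = 4x - 12 vanishes at x ∈ {3}; Q'(y) = 24(y - 4)(y - 1)(y + 1) vanishes at y ∈ {-1, 1, 4}.
Local minima of P (where P''>0): P(3)=-18. Local minima of Q: Q(-1)=-70, Q(4)=-320.
So the global minimum of C is P(3) + Q(4) − 5 = -18 − 320 − 5 = -343, attained at (3, 4).

-343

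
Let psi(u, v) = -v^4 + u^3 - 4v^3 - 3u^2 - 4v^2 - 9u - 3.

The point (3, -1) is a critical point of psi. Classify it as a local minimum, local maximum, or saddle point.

local minimum

The mixed partial ∂²psi/∂u∂v is 0, so the Hessian at any point is diag(psi_uu, psi_vv) = diag(6(u - 1), -4(3v^2 + 6v + 2)).
At (3, -1): H = diag(12, 4).
Both eigenvalues are positive, so H is positive definite: a local minimum.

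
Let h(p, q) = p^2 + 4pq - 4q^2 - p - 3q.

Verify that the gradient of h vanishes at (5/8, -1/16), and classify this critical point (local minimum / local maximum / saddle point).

saddle point

∇h = (2p + 4q - 1, 4p - 8q - 3); substituting (5/8, -1/16) gives ∇h = (0, 0), so (5/8, -1/16) is indeed a critical point.
The Hessian of h is constant: H = [[2, 4], [4, -8]].
det(H) = 2·(-8) − 4² = -32.
Since det(H) < 0, H is indefinite and the critical point is a saddle point.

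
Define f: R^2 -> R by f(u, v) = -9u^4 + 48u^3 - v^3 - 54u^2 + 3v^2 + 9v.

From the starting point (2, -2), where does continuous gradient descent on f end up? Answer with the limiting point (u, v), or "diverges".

f is separable, so gradient descent decouples: u follows -∂f/∂u, v follows -∂f/∂v.
∂f/∂u = -36u(u - 3)(u - 1); at u=2 this is 72, so u decreases.
∂f/∂v = -3(v - 3)(v + 1); at v=-2 this is -15, so v increases.
u converges to its nearest critical value 1 (a local min of the u-part); v converges to -1. The iterate converges to (1, -1).

(1, -1)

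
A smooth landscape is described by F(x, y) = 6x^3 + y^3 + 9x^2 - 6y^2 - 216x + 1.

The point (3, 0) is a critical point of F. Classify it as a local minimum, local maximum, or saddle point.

The mixed partial ∂²F/∂x∂y is 0, so the Hessian at any point is diag(F_xx, F_yy) = diag(18(2x + 1), 6(y - 2)).
At (3, 0): H = diag(126, -12).
The eigenvalues have opposite signs, so H is indefinite: a saddle point.

saddle point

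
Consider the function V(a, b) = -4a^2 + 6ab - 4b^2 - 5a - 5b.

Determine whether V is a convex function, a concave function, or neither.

V is quadratic, so its Hessian is the constant matrix H = [[-8, 6], [6, -8]].
det(H) = 28, tr(H) = -16.
det(H) > 0 and tr(H) < 0, so H is negative definite everywhere: concave.

concave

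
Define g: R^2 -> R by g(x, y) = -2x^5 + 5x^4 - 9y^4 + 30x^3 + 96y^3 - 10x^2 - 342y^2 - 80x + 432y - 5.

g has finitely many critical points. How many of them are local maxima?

4

g separates as a function of x plus a function of y, so ∇g=0 decouples.
∂g/∂x = -10(x - 4)(x - 1)(x + 1)(x + 2) = 0 at x ∈ {-2, -1, 1, 4}; ∂g/∂y = -36(y - 4)(y - 3)(y - 1) = 0 at y ∈ {1, 3, 4}.
The Hessian is diagonal: diag(g_xx, g_yy). Second derivatives: g_xx(-2)=180, g_xx(-1)=-100, g_xx(1)=180, g_xx(4)=-900; g_yy(1)=-216, g_yy(3)=72, g_yy(4)=-108.
Local maxima occur where both diagonal entries negative: (-1, 1), (-1, 4), (4, 1), (4, 4). Count: 4.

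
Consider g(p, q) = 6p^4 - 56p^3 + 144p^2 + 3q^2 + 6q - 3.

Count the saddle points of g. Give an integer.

g separates as a function of p plus a function of q, so ∇g=0 decouples.
∂g/∂p = 24p(p - 4)(p - 3) = 0 at p ∈ {0, 3, 4}; ∂g/∂q = 6(q + 1) = 0 at q ∈ {-1}.
The Hessian is diagonal: diag(g_pp, g_qq). Second derivatives: g_pp(0)=288, g_pp(3)=-72, g_pp(4)=96; g_qq(-1)=6.
Saddle points occur where the two diagonal entries have opposite signs: (3, -1). Count: 1.

1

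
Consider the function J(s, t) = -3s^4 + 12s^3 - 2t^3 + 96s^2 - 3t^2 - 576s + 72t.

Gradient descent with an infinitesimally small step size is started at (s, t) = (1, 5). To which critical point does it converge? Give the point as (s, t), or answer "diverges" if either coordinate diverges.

diverges

J is separable, so gradient descent decouples: s follows -∂J/∂s, t follows -∂J/∂t.
∂J/∂s = -12(s - 4)(s - 3)(s + 4); at s=1 this is -360, so s increases.
∂J/∂t = -6(t - 3)(t + 4); at t=5 this is -108, so t increases.
The t-coordinate has no critical point in that direction and runs off to infinity.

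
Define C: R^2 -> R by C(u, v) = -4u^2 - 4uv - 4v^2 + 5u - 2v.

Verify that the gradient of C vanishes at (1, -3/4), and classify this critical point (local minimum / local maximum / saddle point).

local maximum

∇C = (-8u - 4v + 5, -4u - 8v - 2); substituting (1, -3/4) gives ∇C = (0, 0), so (1, -3/4) is indeed a critical point.
The Hessian of C is constant: H = [[-8, -4], [-4, -8]].
det(H) = (-8)·(-8) − (-4)² = 48.
det(H) > 0 and tr(H) = -16 < 0, so H is negative definite and the point is a local maximum.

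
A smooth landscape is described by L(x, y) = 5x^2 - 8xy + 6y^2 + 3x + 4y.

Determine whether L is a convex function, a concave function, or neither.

L is quadratic, so its Hessian is the constant matrix H = [[10, -8], [-8, 12]].
det(H) = 56, tr(H) = 22.
det(H) > 0 and tr(H) > 0, so H is positive definite everywhere: convex.

convex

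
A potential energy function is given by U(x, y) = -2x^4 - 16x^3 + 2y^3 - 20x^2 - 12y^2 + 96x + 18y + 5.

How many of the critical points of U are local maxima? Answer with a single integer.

U separates as a function of x plus a function of y, so ∇U=0 decouples.
∂U/∂x = -8(x - 1)(x + 3)(x + 4) = 0 at x ∈ {-4, -3, 1}; ∂U/∂y = 6(y - 3)(y - 1) = 0 at y ∈ {1, 3}.
The Hessian is diagonal: diag(U_xx, U_yy). Second derivatives: U_xx(-4)=-40, U_xx(-3)=32, U_xx(1)=-160; U_yy(1)=-12, U_yy(3)=12.
Local maxima occur where both diagonal entries negative: (-4, 1), (1, 1). Count: 2.

2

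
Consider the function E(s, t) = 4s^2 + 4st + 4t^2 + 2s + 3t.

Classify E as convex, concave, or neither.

convex

E is quadratic, so its Hessian is the constant matrix H = [[8, 4], [4, 8]].
det(H) = 48, tr(H) = 16.
det(H) > 0 and tr(H) > 0, so H is positive definite everywhere: convex.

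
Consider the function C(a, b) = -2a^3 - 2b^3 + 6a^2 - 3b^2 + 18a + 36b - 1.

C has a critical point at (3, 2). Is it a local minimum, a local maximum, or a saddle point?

local maximum

The mixed partial ∂²C/∂a∂b is 0, so the Hessian at any point is diag(C_aa, C_bb) = diag(12(-a + 1), -6(2b + 1)).
At (3, 2): H = diag(-24, -30).
Both eigenvalues are negative, so H is negative definite: a local maximum.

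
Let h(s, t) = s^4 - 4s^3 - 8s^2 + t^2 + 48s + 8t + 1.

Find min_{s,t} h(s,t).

h(s,t) separates as P(s) + Q(t) + 1, so its minimum is min P + min Q + 1.
P'(s) = 4(s - 3)(s - 2)(s + 2) vanishes at s ∈ {-2, 2, 3}; Q'(t) = 2(t + 4) vanishes at t ∈ {-4}.
Local minima of P (where P''>0): P(-2)=-80, P(3)=45. Local minima of Q: Q(-4)=-16.
So the global minimum of h is P(-2) + Q(-4) + 1 = -80 − 16 + 1 = -95, attained at (-2, -4).

-95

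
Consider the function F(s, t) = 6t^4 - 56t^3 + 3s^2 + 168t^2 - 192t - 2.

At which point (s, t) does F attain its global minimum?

F(s,t) separates as P(s) + Q(t) − 2, so its minimum is min P + min Q − 2.
P'(s) = 6s vanishes at s ∈ {0}; Q'(t) = 24(t - 4)(t - 2)(t - 1) vanishes at t ∈ {1, 2, 4}.
Local minima of P (where P''>0): P(0)=0. Local minima of Q: Q(1)=-74, Q(4)=-128.
So the global minimum of F is P(0) + Q(4) − 2 = 0 − 128 − 2 = -130, attained at (0, 4).

(0, 4)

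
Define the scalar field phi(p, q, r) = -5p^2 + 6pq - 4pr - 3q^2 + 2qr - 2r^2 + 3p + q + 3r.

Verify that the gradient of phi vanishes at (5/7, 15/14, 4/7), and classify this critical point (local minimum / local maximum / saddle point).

local maximum

∇phi = (-10p + 6q - 4r + 3, 6p - 6q + 2r + 1, -4p + 2q - 4r + 3); substituting (5/7, 15/14, 4/7) gives ∇phi = (0, 0, 0), so (5/7, 15/14, 4/7) is indeed a critical point.
The Hessian is constant: H = [[-10, 6, -4], [6, -6, 2], [-4, 2, -4]].
Leading principal minors: Δ₁ = -10, Δ₂ = 24, Δ₃ = -56.
The minors alternate sign starting negative (−, +, −), so H is negative definite: a local maximum.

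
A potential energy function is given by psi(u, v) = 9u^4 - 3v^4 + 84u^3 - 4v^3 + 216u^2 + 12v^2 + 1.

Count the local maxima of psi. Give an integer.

2

psi separates as a function of u plus a function of v, so ∇psi=0 decouples.
∂psi/∂u = 36u(u + 3)(u + 4) = 0 at u ∈ {-4, -3, 0}; ∂psi/∂v = -12v(v - 1)(v + 2) = 0 at v ∈ {-2, 0, 1}.
The Hessian is diagonal: diag(psi_uu, psi_vv). Second derivatives: psi_uu(-4)=144, psi_uu(-3)=-108, psi_uu(0)=432; psi_vv(-2)=-72, psi_vv(0)=24, psi_vv(1)=-36.
Local maxima occur where both diagonal entries negative: (-3, -2), (-3, 1). Count: 2.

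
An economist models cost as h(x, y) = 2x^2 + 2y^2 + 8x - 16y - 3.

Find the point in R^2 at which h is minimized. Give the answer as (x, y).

h(x,y) separates as P(x) + Q(y) − 3, so its minimum is min P + min Q − 3.
P'(x) = 4x + 8 vanishes at x ∈ {-2}; Q'(y) = 4y - 16 vanishes at y ∈ {4}.
Local minima of P (where P''>0): P(-2)=-8. Local minima of Q: Q(4)=-32.
So the global minimum of h is P(-2) + Q(4) − 3 = -8 − 32 − 3 = -43, attained at (-2, 4).

(-2, 4)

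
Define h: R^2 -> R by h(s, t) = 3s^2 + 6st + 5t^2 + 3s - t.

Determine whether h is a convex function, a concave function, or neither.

h is quadratic, so its Hessian is the constant matrix H = [[6, 6], [6, 10]].
det(H) = 24, tr(H) = 16.
det(H) > 0 and tr(H) > 0, so H is positive definite everywhere: convex.

convex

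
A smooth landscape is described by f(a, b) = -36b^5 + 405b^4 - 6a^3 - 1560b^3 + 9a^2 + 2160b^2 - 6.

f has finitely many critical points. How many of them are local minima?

2

f separates as a function of a plus a function of b, so ∇f=0 decouples.
∂f/∂a = -18a(a - 1) = 0 at a ∈ {0, 1}; ∂f/∂b = -180b(b - 4)(b - 3)(b - 2) = 0 at b ∈ {0, 2, 3, 4}.
The Hessian is diagonal: diag(f_aa, f_bb). Second derivatives: f_aa(0)=18, f_aa(1)=-18; f_bb(0)=4320, f_bb(2)=-720, f_bb(3)=540, f_bb(4)=-1440.
Local minima occur where both diagonal entries positive: (0, 0), (0, 3). Count: 2.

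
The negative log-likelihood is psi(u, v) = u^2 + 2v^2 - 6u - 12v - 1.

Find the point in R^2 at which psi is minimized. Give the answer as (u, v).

(3, 3)

psi(u,v) separates as P(u) + Q(v) − 1, so its minimum is min P + min Q − 1.
P'(u) = 2u - 6 vanishes at u ∈ {3}; Q'(v) = 4v - 12 vanishes at v ∈ {3}.
Local minima of P (where P''>0): P(3)=-9. Local minima of Q: Q(3)=-18.
So the global minimum of psi is P(3) + Q(3) − 1 = -9 − 18 − 1 = -28, attained at (3, 3).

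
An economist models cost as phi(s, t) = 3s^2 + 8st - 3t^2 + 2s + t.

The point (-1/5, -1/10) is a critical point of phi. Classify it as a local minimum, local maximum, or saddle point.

The Hessian of phi is constant: H = [[6, 8], [8, -6]].
det(H) = 6·(-6) − 8² = -100.
Since det(H) < 0, H is indefinite and the critical point is a saddle point.

saddle point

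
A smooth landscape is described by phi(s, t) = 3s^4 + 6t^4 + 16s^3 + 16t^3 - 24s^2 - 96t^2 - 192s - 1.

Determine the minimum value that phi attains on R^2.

phi(s,t) separates as P(s) + Q(t) − 1, so its minimum is min P + min Q − 1.
P'(s) = 12(s - 2)(s + 2)(s + 4) vanishes at s ∈ {-4, -2, 2}; Q'(t) = 24t(t - 2)(t + 4) vanishes at t ∈ {-4, 0, 2}.
Local minima of P (where P''>0): P(-4)=128, P(2)=-304. Local minima of Q: Q(-4)=-1024, Q(2)=-160.
So the global minimum of phi is P(2) + Q(-4) − 1 = -304 − 1024 − 1 = -1329, attained at (2, -4).

-1329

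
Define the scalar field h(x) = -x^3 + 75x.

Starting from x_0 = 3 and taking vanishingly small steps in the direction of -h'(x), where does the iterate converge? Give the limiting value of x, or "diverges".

-5

h'(x) = -3(x - 5)(x + 5), so h'(3) = 48.
Gradient descent moves in the -h' direction, i.e. x is decreasing.
The nearest critical point in that direction is x = -5, where h'' = 30 > 0 (a local minimum). The iterate converges there.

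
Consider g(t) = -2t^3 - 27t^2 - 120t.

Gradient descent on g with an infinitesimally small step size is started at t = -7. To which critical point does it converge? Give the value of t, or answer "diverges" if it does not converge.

g'(t) = -6(t + 4)(t + 5), so g'(-7) = -36.
Gradient descent moves in the -g' direction, i.e. t is increasing.
The nearest critical point in that direction is t = -5, where g'' = 6 > 0 (a local minimum). The iterate converges there.

-5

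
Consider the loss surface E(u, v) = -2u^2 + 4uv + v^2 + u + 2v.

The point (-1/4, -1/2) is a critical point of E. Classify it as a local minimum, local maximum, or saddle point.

The Hessian of E is constant: H = [[-4, 4], [4, 2]].
det(H) = (-4)·2 − 4² = -24.
Since det(H) < 0, H is indefinite and the critical point is a saddle point.

saddle point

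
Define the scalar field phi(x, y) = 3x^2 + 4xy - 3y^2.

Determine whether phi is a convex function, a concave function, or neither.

phi is quadratic, so its Hessian is the constant matrix H = [[6, 4], [4, -6]].
det(H) = -52, tr(H) = 0.
det(H) < 0, so H is indefinite: neither convex nor concave.

neither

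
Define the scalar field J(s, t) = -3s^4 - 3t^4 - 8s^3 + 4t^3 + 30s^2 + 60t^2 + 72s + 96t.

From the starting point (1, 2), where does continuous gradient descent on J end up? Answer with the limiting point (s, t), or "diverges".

(-1, -1)

J is separable, so gradient descent decouples: s follows -∂J/∂s, t follows -∂J/∂t.
∂J/∂s = -12(s - 2)(s + 1)(s + 3); at s=1 this is 96, so s decreases.
∂J/∂t = -12(t - 4)(t + 1)(t + 2); at t=2 this is 288, so t decreases.
s converges to its nearest critical value -1 (a local min of the s-part); t converges to -1. The iterate converges to (-1, -1).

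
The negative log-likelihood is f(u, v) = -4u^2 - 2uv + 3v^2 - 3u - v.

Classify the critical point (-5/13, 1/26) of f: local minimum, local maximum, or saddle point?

The Hessian of f is constant: H = [[-8, -2], [-2, 6]].
det(H) = (-8)·6 − (-2)² = -52.
Since det(H) < 0, H is indefinite and the critical point is a saddle point.

saddle point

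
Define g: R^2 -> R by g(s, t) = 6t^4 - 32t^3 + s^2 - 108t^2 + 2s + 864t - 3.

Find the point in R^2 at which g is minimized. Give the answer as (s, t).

g(s,t) separates as P(s) + Q(t) − 3, so its minimum is min P + min Q − 3.
P'(s) = 2s + 2 vanishes at s ∈ {-1}; Q'(t) = 24(t - 4)(t - 3)(t + 3) vanishes at t ∈ {-3, 3, 4}.
Local minima of P (where P''>0): P(-1)=-1. Local minima of Q: Q(-3)=-2214, Q(4)=1216.
So the global minimum of g is P(-1) + Q(-3) − 3 = -1 − 2214 − 3 = -2218, attained at (-1, -3).

(-1, -3)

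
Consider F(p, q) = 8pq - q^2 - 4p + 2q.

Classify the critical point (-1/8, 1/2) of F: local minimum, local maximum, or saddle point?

saddle point

The Hessian of F is constant: H = [[0, 8], [8, -2]].
det(H) = 0·(-2) − 8² = -64.
Since det(H) < 0, H is indefinite and the critical point is a saddle point.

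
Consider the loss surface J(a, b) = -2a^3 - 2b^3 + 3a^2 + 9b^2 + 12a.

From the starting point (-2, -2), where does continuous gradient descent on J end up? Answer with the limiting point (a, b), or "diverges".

J is separable, so gradient descent decouples: a follows -∂J/∂a, b follows -∂J/∂b.
∂J/∂a = -6(a - 2)(a + 1); at a=-2 this is -24, so a increases.
∂J/∂b = -6b(b - 3); at b=-2 this is -60, so b increases.
a converges to its nearest critical value -1 (a local min of the a-part); b converges to 0. The iterate converges to (-1, 0).

(-1, 0)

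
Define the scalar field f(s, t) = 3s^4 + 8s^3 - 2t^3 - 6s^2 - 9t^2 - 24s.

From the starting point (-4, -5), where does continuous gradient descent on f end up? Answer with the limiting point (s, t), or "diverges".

f is separable, so gradient descent decouples: s follows -∂f/∂s, t follows -∂f/∂t.
∂f/∂s = 12(s - 1)(s + 1)(s + 2); at s=-4 this is -360, so s increases.
∂f/∂t = -6t(t + 3); at t=-5 this is -60, so t increases.
s converges to its nearest critical value -2 (a local min of the s-part); t converges to -3. The iterate converges to (-2, -3).

(-2, -3)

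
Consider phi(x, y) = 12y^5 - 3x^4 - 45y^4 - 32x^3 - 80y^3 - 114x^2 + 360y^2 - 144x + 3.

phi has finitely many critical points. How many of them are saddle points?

phi separates as a function of x plus a function of y, so ∇phi=0 decouples.
∂phi/∂x = -12(x + 1)(x + 3)(x + 4) = 0 at x ∈ {-4, -3, -1}; ∂phi/∂y = 60y(y - 3)(y - 2)(y + 2) = 0 at y ∈ {-2, 0, 2, 3}.
The Hessian is diagonal: diag(phi_xx, phi_yy). Second derivatives: phi_xx(-4)=-36, phi_xx(-3)=24, phi_xx(-1)=-72; phi_yy(-2)=-2400, phi_yy(0)=720, phi_yy(2)=-480, phi_yy(3)=900.
Saddle points occur where the two diagonal entries have opposite signs: (-4, 0), (-4, 3), (-3, -2), (-3, 2), (-1, 0), (-1, 3). Count: 6.

6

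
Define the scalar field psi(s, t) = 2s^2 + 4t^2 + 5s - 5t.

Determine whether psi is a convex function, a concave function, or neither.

psi is quadratic, so its Hessian is the constant matrix H = [[4, 0], [0, 8]].
det(H) = 32, tr(H) = 12.
det(H) > 0 and tr(H) > 0, so H is positive definite everywhere: convex.

convex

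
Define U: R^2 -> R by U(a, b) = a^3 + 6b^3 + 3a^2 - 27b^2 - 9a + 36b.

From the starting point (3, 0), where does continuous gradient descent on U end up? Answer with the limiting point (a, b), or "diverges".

U is separable, so gradient descent decouples: a follows -∂U/∂a, b follows -∂U/∂b.
∂U/∂a = 3(a - 1)(a + 3); at a=3 this is 36, so a decreases.
∂U/∂b = 18(b - 2)(b - 1); at b=0 this is 36, so b decreases.
The b-coordinate has no critical point in that direction and runs off to infinity.

diverges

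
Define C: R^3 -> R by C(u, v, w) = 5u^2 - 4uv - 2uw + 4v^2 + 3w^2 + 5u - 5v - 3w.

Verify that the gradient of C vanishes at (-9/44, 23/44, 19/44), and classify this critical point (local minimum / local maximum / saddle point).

local minimum

∇C = (10u - 4v - 2w + 5, -4u + 8v - 5, -2u + 6w - 3); substituting (-9/44, 23/44, 19/44) gives ∇C = (0, 0, 0), so (-9/44, 23/44, 19/44) is indeed a critical point.
The Hessian is constant: H = [[10, -4, -2], [-4, 8, 0], [-2, 0, 6]].
Leading principal minors: Δ₁ = 10, Δ₂ = 64, Δ₃ = 352.
All leading minors are positive, so H is positive definite: a local minimum.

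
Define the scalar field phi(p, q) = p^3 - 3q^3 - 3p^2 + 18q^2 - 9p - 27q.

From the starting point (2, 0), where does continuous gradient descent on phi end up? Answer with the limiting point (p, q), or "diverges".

(3, 1)

phi is separable, so gradient descent decouples: p follows -∂phi/∂p, q follows -∂phi/∂q.
∂phi/∂p = 3(p - 3)(p + 1); at p=2 this is -9, so p increases.
∂phi/∂q = -9(q - 3)(q - 1); at q=0 this is -27, so q increases.
p converges to its nearest critical value 3 (a local min of the p-part); q converges to 1. The iterate converges to (3, 1).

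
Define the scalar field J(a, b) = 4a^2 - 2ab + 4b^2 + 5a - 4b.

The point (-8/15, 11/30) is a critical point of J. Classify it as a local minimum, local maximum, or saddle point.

local minimum

The Hessian of J is constant: H = [[8, -2], [-2, 8]].
det(H) = 8·8 − (-2)² = 60.
det(H) > 0 and tr(H) = 16 > 0, so H is positive definite and the point is a local minimum.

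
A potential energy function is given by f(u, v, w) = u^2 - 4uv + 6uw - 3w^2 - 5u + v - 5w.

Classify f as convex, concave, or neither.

f is quadratic, so its Hessian is the constant matrix H = [[2, -4, 6], [-4, 0, 0], [6, 0, -6]].
Leading principal minors: 2, -16, 96.
Neither pattern holds ⇒ H is indefinite ⇒ neither convex nor concave.

neither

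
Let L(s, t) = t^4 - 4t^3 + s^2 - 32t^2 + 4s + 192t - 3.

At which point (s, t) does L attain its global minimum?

(-2, -4)

L(s,t) separates as P(s) + Q(t) − 3, so its minimum is min P + min Q − 3.
P'(s) = 2s + 4 vanishes at s ∈ {-2}; Q'(t) = 4(t - 4)(t - 3)(t + 4) vanishes at t ∈ {-4, 3, 4}.
Local minima of P (where P''>0): P(-2)=-4. Local minima of Q: Q(-4)=-768, Q(4)=256.
So the global minimum of L is P(-2) + Q(-4) − 3 = -4 − 768 − 3 = -775, attained at (-2, -4).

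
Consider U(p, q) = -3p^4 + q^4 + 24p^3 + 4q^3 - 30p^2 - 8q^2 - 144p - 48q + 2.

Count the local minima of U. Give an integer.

U separates as a function of p plus a function of q, so ∇U=0 decouples.
∂U/∂p = -12(p - 4)(p - 3)(p + 1) = 0 at p ∈ {-1, 3, 4}; ∂U/∂q = 4(q - 2)(q + 2)(q + 3) = 0 at q ∈ {-3, -2, 2}.
The Hessian is diagonal: diag(U_pp, U_qq). Second derivatives: U_pp(-1)=-240, U_pp(3)=48, U_pp(4)=-60; U_qq(-3)=20, U_qq(-2)=-16, U_qq(2)=80.
Local minima occur where both diagonal entries positive: (3, -3), (3, 2). Count: 2.

2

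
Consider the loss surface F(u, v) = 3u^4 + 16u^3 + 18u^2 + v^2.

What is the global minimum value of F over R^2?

F(u,v) separates as P(u) + Q(v), so its minimum is min P + min Q.
P'(u) = 12u(u + 1)(u + 3) vanishes at u ∈ {-3, -1, 0}; Q'(v) = 2v vanishes at v ∈ {0}.
Local minima of P (where P''>0): P(-3)=-27, P(0)=0. Local minima of Q: Q(0)=0.
So the global minimum of F is P(-3) + Q(0) = -27 + 0 = -27, attained at (-3, 0).

-27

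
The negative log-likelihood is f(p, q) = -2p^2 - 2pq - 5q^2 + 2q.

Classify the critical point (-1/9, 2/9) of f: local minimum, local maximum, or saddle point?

local maximum

The Hessian of f is constant: H = [[-4, -2], [-2, -10]].
det(H) = (-4)·(-10) − (-2)² = 36.
det(H) > 0 and tr(H) = -14 < 0, so H is negative definite and the point is a local maximum.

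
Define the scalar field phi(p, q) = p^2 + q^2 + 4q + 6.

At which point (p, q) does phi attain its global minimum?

(0, -2)

phi(p,q) separates as A(p) + B(q) + 6, so its minimum is min A + min B + 6.
A'(p) = 2p vanishes at p ∈ {0}; B'(q) = 2q + 4 vanishes at q ∈ {-2}.
Local minima of A (where A''>0): A(0)=0. Local minima of B: B(-2)=-4.
So the global minimum of phi is A(0) + B(-2) + 6 = 0 − 4 + 6 = 2, attained at (0, -2).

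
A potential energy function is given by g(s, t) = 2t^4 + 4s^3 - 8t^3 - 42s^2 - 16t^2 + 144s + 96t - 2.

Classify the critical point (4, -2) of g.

The mixed partial ∂²g/∂s∂t is 0, so the Hessian at any point is diag(g_ss, g_tt) = diag(12(2s - 7), 8(3t^2 - 6t - 4)).
At (4, -2): H = diag(12, 160).
Both eigenvalues are positive, so H is positive definite: a local minimum.

local minimum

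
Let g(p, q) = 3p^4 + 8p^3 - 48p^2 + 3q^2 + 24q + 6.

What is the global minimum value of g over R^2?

g(p,q) separates as A(p) + B(q) + 6, so its minimum is min A + min B + 6.
A'(p) = 12p(p - 2)(p + 4) vanishes at p ∈ {-4, 0, 2}; B'(q) = 6q + 24 vanishes at q ∈ {-4}.
Local minima of A (where A''>0): A(-4)=-512, A(2)=-80. Local minima of B: B(-4)=-48.
So the global minimum of g is A(-4) + B(-4) + 6 = -512 − 48 + 6 = -554, attained at (-4, -4).

-554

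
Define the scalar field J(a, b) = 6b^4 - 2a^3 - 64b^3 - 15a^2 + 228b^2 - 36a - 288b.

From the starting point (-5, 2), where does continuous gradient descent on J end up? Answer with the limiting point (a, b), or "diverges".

(-3, 1)

J is separable, so gradient descent decouples: a follows -∂J/∂a, b follows -∂J/∂b.
∂J/∂a = -6(a + 2)(a + 3); at a=-5 this is -36, so a increases.
∂J/∂b = 24(b - 4)(b - 3)(b - 1); at b=2 this is 48, so b decreases.
a converges to its nearest critical value -3 (a local min of the a-part); b converges to 1. The iterate converges to (-3, 1).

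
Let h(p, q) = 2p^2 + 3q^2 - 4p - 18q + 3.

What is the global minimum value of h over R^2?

h(p,q) separates as A(p) + B(q) + 3, so its minimum is min A + min B + 3.
A'(p) = 4p - 4 vanishes at p ∈ {1}; B'(q) = 6q - 18 vanishes at q ∈ {3}.
Local minima of A (where A''>0): A(1)=-2. Local minima of B: B(3)=-27.
So the global minimum of h is A(1) + B(3) + 3 = -2 − 27 + 3 = -26, attained at (1, 3).

-26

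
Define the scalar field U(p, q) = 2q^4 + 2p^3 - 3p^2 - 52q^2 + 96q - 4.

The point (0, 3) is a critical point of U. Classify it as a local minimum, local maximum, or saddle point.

saddle point

The mixed partial ∂²U/∂p∂q is 0, so the Hessian at any point is diag(U_pp, U_qq) = diag(6(2p - 1), 8(3q^2 - 13)).
At (0, 3): H = diag(-6, 112).
The eigenvalues have opposite signs, so H is indefinite: a saddle point.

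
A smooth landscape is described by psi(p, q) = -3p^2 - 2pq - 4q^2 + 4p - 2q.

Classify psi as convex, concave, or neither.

concave

psi is quadratic, so its Hessian is the constant matrix H = [[-6, -2], [-2, -8]].
det(H) = 44, tr(H) = -14.
det(H) > 0 and tr(H) < 0, so H is negative definite everywhere: concave.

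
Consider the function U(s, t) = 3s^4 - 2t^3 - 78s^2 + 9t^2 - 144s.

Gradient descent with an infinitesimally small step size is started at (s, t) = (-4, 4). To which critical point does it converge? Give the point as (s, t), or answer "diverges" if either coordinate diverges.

diverges

U is separable, so gradient descent decouples: s follows -∂U/∂s, t follows -∂U/∂t.
∂U/∂s = 12(s - 4)(s + 1)(s + 3); at s=-4 this is -288, so s increases.
∂U/∂t = -6t(t - 3); at t=4 this is -24, so t increases.
The t-coordinate has no critical point in that direction and runs off to infinity.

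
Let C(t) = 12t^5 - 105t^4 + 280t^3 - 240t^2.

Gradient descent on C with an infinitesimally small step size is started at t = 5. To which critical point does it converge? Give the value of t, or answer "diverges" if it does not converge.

4

C'(t) = 60t(t - 4)(t - 2)(t - 1), so C'(5) = 3600.
Gradient descent moves in the -C' direction, i.e. t is decreasing.
The nearest critical point in that direction is t = 4, where C'' = 1440 > 0 (a local minimum). The iterate converges there.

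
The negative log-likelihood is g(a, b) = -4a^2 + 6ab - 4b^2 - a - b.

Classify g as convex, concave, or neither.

concave

g is quadratic, so its Hessian is the constant matrix H = [[-8, 6], [6, -8]].
det(H) = 28, tr(H) = -16.
det(H) > 0 and tr(H) < 0, so H is negative definite everywhere: concave.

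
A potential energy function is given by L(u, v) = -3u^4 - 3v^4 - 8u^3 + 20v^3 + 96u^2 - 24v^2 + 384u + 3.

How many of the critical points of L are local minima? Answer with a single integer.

1

L separates as a function of u plus a function of v, so ∇L=0 decouples.
∂L/∂u = -12(u - 4)(u + 2)(u + 4) = 0 at u ∈ {-4, -2, 4}; ∂L/∂v = -12v(v - 4)(v - 1) = 0 at v ∈ {0, 1, 4}.
The Hessian is diagonal: diag(L_uu, L_vv). Second derivatives: L_uu(-4)=-192, L_uu(-2)=144, L_uu(4)=-576; L_vv(0)=-48, L_vv(1)=36, L_vv(4)=-144.
Local minima occur where both diagonal entries positive: (-2, 1). Count: 1.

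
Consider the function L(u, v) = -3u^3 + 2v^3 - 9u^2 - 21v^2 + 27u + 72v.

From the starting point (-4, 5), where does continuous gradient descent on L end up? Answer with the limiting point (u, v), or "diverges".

(-3, 4)

L is separable, so gradient descent decouples: u follows -∂L/∂u, v follows -∂L/∂v.
∂L/∂u = -9(u - 1)(u + 3); at u=-4 this is -45, so u increases.
∂L/∂v = 6(v - 4)(v - 3); at v=5 this is 12, so v decreases.
u converges to its nearest critical value -3 (a local min of the u-part); v converges to 4. The iterate converges to (-3, 4).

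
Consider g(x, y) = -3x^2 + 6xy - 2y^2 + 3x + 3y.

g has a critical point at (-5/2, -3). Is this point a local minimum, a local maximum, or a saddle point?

The Hessian of g is constant: H = [[-6, 6], [6, -4]].
det(H) = (-6)·(-4) − 6² = -12.
Since det(H) < 0, H is indefinite and the critical point is a saddle point.

saddle point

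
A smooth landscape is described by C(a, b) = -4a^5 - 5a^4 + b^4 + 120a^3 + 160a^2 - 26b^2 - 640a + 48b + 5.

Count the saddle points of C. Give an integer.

6

C separates as a function of a plus a function of b, so ∇C=0 decouples.
∂C/∂a = -20(a - 4)(a - 1)(a + 2)(a + 4) = 0 at a ∈ {-4, -2, 1, 4}; ∂C/∂b = 4(b - 3)(b - 1)(b + 4) = 0 at b ∈ {-4, 1, 3}.
The Hessian is diagonal: diag(C_aa, C_bb). Second derivatives: C_aa(-4)=1600, C_aa(-2)=-720, C_aa(1)=900, C_aa(4)=-2880; C_bb(-4)=140, C_bb(1)=-40, C_bb(3)=56.
Saddle points occur where the two diagonal entries have opposite signs: (-4, 1), (-2, -4), (-2, 3), (1, 1), (4, -4), (4, 3). Count: 6.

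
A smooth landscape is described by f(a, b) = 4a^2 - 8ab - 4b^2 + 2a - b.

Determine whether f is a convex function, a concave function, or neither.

f is quadratic, so its Hessian is the constant matrix H = [[8, -8], [-8, -8]].
det(H) = -128, tr(H) = 0.
det(H) < 0, so H is indefinite: neither convex nor concave.

neither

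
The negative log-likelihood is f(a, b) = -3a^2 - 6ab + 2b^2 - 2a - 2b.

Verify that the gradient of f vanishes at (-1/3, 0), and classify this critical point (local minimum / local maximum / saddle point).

∇f = (-6a - 6b - 2, -6a + 4b - 2); substituting (-1/3, 0) gives ∇f = (0, 0), so (-1/3, 0) is indeed a critical point.
The Hessian of f is constant: H = [[-6, -6], [-6, 4]].
det(H) = (-6)·4 − (-6)² = -60.
Since det(H) < 0, H is indefinite and the critical point is a saddle point.

saddle point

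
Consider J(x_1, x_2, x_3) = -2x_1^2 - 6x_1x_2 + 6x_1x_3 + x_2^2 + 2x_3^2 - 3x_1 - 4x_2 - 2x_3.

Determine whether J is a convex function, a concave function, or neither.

J is quadratic, so its Hessian is the constant matrix H = [[-4, -6, 6], [-6, 2, 0], [6, 0, 4]].
Leading principal minors: -4, -44, -248.
Neither pattern holds ⇒ H is indefinite ⇒ neither convex nor concave.

neither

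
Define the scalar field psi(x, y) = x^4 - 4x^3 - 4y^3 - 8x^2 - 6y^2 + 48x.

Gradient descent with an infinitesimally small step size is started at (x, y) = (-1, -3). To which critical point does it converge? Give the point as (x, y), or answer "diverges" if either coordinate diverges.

psi is separable, so gradient descent decouples: x follows -∂psi/∂x, y follows -∂psi/∂y.
∂psi/∂x = 4(x - 3)(x - 2)(x + 2); at x=-1 this is 48, so x decreases.
∂psi/∂y = -12y(y + 1); at y=-3 this is -72, so y increases.
x converges to its nearest critical value -2 (a local min of the x-part); y converges to -1. The iterate converges to (-2, -1).

(-2, -1)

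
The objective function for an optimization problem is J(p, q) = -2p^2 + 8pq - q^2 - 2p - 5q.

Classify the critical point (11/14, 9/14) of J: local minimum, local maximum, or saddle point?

The Hessian of J is constant: H = [[-4, 8], [8, -2]].
det(H) = (-4)·(-2) − 8² = -56.
Since det(H) < 0, H is indefinite and the critical point is a saddle point.

saddle point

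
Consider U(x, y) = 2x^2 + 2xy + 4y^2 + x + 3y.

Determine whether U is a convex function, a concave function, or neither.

convex

U is quadratic, so its Hessian is the constant matrix H = [[4, 2], [2, 8]].
det(H) = 28, tr(H) = 12.
det(H) > 0 and tr(H) > 0, so H is positive definite everywhere: convex.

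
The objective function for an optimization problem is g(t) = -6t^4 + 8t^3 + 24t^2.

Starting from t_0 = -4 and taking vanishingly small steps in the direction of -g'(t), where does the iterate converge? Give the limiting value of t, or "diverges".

diverges

g'(t) = -24t(t - 2)(t + 1), so g'(-4) = 1728.
Gradient descent moves in the -g' direction, i.e. t is decreasing.
There is no critical point below t=-4, and g' keeps the same sign, so the iterate runs off to −∞.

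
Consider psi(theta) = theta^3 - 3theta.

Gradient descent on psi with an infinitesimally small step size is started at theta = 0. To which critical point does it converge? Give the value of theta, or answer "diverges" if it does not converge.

1

psi'(theta) = 3(theta - 1)(theta + 1), so psi'(0) = -3.
Gradient descent moves in the -psi' direction, i.e. theta is increasing.
The nearest critical point in that direction is theta = 1, where psi'' = 6 > 0 (a local minimum). The iterate converges there.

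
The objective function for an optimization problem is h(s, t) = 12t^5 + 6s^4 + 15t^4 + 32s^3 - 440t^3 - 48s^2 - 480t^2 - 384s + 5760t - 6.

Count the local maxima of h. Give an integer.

2

h separates as a function of s plus a function of t, so ∇h=0 decouples.
∂h/∂s = 24(s - 2)(s + 2)(s + 4) = 0 at s ∈ {-4, -2, 2}; ∂h/∂t = 60(t - 4)(t - 2)(t + 3)(t + 4) = 0 at t ∈ {-4, -3, 2, 4}.
The Hessian is diagonal: diag(h_ss, h_tt). Second derivatives: h_ss(-4)=288, h_ss(-2)=-192, h_ss(2)=576; h_tt(-4)=-2880, h_tt(-3)=2100, h_tt(2)=-3600, h_tt(4)=6720.
Local maxima occur where both diagonal entries negative: (-2, -4), (-2, 2). Count: 2.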